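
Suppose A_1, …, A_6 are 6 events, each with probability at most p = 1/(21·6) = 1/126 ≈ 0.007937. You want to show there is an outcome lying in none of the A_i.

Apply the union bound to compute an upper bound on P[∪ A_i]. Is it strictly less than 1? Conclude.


Union bound: P[∪_{i=1}^{6} A_i] ≤ Σ_i P[A_i] ≤ 6·p = 6·(1/126) = 1/21.
Numerically: 1/21 ≈ 0.047619.
Is 1/21 < 1? YES.
Since P[∪ A_i] ≤ 1/21 < 1, the complement has P[∩ A_i^c] ≥ 1 − 1/21 = 20/21 > 0, so some outcome avoids every A_i.

6·p = 1/21 ≈ 0.047619; existence CERTIFIED by the union bound.


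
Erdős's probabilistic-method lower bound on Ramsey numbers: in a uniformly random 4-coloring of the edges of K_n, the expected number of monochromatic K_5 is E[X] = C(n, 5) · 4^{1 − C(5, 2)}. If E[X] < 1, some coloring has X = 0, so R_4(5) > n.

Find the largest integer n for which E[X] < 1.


We need C(n, 5) · 4^{1 − 10} < 1, i.e. C(n, 5) < 4^{10 − 1} = 262144.
Check values of n near the boundary:
  n = 29: C(29, 5) = 118755; 118755 < 262144? YES
  n = 30: C(30, 5) = 142506; 142506 < 262144? YES
  n = 31: C(31, 5) = 169911; 169911 < 262144? YES
  n = 32: C(32, 5) = 201376; 201376 < 262144? YES
  n = 33: C(33, 5) = 237336; 237336 < 262144? YES
  n = 34: C(34, 5) = 278256; 278256 < 262144? NO
  n = 35: C(35, 5) = 324632; 324632 < 262144? NO
  n = 36: C(36, 5) = 376992; 376992 < 262144? NO
The largest n with C(n, 5) < 262144 is n = 33 (where E[X] = 29667/32768 ≈ 0.9054). Hence R_4(5) > 33, i.e. R_4(5) ≥ 34.

Largest n = 33; hence R_4(5) > 33.


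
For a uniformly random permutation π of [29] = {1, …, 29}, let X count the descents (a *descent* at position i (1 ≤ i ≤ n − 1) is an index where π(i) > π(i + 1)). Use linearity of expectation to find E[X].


Write X = Σ X_I over i = 1, …, 28, with X_I the indicator of one descent.
There are 28 indicators.
For each fixed i, the pair (π(i), π(i+1)) is a uniformly random ordered pair of distinct values from {1, …, 29}; by symmetry P[π(i) > π(i+1)] = 1/2.
By linearity: E[X] = 28 · (1/2) = (29 − 1) · (1/2) = 14 ≈ 14.000000.

E[X] = 14 = 14.000000.


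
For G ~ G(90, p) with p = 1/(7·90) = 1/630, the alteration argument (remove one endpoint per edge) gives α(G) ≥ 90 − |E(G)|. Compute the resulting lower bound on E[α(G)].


E[|E(G)|] = C(90, 2)·p = 4005 · (1/630) = 89/14.
E[α(G)] ≥ n − E[|E(G)|] = 90 − 89/14 = 1171/14.
Numerically: ≈ 83.64286.
(This is only a lower bound; the true E[α(G)] may be larger.)

E[α(G)] ≥ 1171/14 ≈ 83.64286.


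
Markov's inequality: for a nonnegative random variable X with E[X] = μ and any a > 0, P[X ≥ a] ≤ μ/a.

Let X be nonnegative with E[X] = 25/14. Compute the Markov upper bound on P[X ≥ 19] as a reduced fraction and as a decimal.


μ = E[X] = 25/14, a = 19.
Markov: P[X ≥ 19] ≤ μ/a = (25/14)/19 = 25/266.
Numerically: ≈ 0.093985.
(Since a = 19 > μ = 1.785714, the bound 25/266 is < 1 and informative.)

P[X ≥ 19] ≤ 25/266 ≈ 0.093985.


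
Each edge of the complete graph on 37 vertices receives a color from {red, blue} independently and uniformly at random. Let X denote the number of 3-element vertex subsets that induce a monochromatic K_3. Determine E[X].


Let X = Σ_S X_S over the C(37, 3) = 7770 subsets S of size 3, where X_S = 1 if the K_3 on S is monochromatic.
For a fixed S, the K_3 on S has C(3, 2) = 3 edges. P[all 3 edges red] = (1/2)^3, and likewise for blue, so P[monochromatic] = 2·(1/2)^3 = 2^{1 − 3} = 1/4.
Summing: E[X] = C(37, 3) · 2^{1 − 3} = 7770 · 1/4 = 3885/2.
Numerically: E[X] ≈ 1942.500.

E[X] = C(37,3)·2^(1−C(3,2)) = 3885/2 ≈ 1942.500.


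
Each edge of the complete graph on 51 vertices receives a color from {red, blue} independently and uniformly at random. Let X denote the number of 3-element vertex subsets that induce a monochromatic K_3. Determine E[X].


Let X = Σ_S X_S over the C(51, 3) = 20825 subsets S of size 3, where X_S = 1 if the K_3 on S is monochromatic.
For a fixed S, the K_3 on S has C(3, 2) = 3 edges. P[all 3 edges red] = (1/2)^3, and likewise for blue, so P[monochromatic] = 2·(1/2)^3 = 2^{1 − 3} = 1/4.
Summing: E[X] = C(51, 3) · 2^{1 − 3} = 20825 · 1/4 = 20825/4.
Numerically: E[X] ≈ 5206.25000.

E[X] = C(51,3)·2^(1−C(3,2)) = 20825/4 ≈ 5206.25000.


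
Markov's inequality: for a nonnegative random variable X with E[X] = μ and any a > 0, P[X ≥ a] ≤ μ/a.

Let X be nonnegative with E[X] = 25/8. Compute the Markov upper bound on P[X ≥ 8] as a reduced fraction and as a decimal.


μ = E[X] = 25/8, a = 8.
Markov: P[X ≥ 8] ≤ μ/a = (25/8)/8 = 25/64.
Numerically: ≈ 0.3906.
(Since a = 8 > μ = 3.1250, the bound 25/64 is < 1 and informative.)

P[X ≥ 8] ≤ 25/64 ≈ 0.3906.


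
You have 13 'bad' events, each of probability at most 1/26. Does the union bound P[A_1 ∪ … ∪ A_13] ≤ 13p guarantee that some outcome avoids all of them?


Union bound: P[∪_{i=1}^{13} A_i] ≤ Σ_i P[A_i] ≤ 13·p = 13·(1/26) = 1/2.
Numerically: 1/2 ≈ 0.500000.
Is 1/2 < 1? YES.
Since P[∪ A_i] ≤ 1/2 < 1, the complement has P[∩ A_i^c] ≥ 1 − 1/2 = 1/2 > 0, so some outcome avoids every A_i.

13·p = 1/2 ≈ 0.500000; existence CERTIFIED by the union bound.


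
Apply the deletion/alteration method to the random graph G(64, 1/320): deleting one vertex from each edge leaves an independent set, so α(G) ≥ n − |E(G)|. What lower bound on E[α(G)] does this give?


E[|E(G)|] = C(64, 2)·p = 2016 · (1/320) = 63/10.
E[α(G)] ≥ n − E[|E(G)|] = 64 − 63/10 = 577/10.
Numerically: ≈ 57.7000.
(This is only a lower bound; the true E[α(G)] may be larger.)

E[α(G)] ≥ 577/10 ≈ 57.7000.


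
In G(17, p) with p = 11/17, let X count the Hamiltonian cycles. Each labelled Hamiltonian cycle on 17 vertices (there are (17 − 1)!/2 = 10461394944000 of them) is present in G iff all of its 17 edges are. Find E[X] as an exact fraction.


K_17 has (17 − 1)!/2 = 10461394944000 labelled Hamiltonian cycles.
For each such Hamiltonian cycle H, let X_H = 1 if all 17 edges of H are present in G. Then P[X_H = 1] = p^{17} = (11/17)^{17} = 505447028499293771/827240261886336764177.
By linearity of expectation: E[X] = Σ_H E[X_H] = 10461394944000 · p^{17} = 10461394944000 · 505447028499293771/827240261886336764177 = 5287680988402335763510093824000/827240261886336764177.
Numerically: E[X] ≈ 6.392e+09.

E[X] = 10461394944000 · (11/17)^{17} = 5287680988402335763510093824000/827240261886336764177 ≈ 6.392e+09.


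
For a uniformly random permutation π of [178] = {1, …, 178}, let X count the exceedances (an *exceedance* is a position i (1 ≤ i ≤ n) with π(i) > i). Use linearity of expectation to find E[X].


Write X = Σ_{i=1}^{178} X_i, where X_i = 1_{π(i) > i}.
For each fixed i, π(i) is uniform over {1, …, 178} (marginal of a uniform permutation), so P[π(i) > i] = (n − i)/n. Summing: Σ_{i=1}^{178} (n − i)/n = (0 + 1 + … + 177)/178 = 178(178 − 1)/(2·178) = (178 − 1)/2.
Hence E[X] = Σ_{i=1}^{178} (178 − i)/178 = 177/2 ≈ 88.5000.

E[X] = 177/2 = 88.5000.


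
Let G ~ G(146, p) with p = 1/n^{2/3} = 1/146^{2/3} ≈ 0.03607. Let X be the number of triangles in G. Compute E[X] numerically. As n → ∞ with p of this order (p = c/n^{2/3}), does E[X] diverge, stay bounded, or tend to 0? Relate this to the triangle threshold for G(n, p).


Number of potential triangles: C(146, 3) = 508080.
Each occurs with probability p³ ≈ (0.03607)³ ≈ 4.691312e-05.
By linearity: E[X] = C(146, 3)·p³ ≈ 508080 · 4.691312e-05 ≈ 23.8356.
Since α = 2/3 < 1, p = c/n^{2/3} ≫ 1/n is above the triangle threshold p ~ 1/n. Asymptotically E[X] ~ (c³/6)·n^{3(1−α)} = (1³/6)·n^{1} → ∞; triangles are abundant w.h.p.

E[X] ≈ 23.8356; in regime p = Θ(1/n^{2/3}) E[X] diverges (above the triangle threshold p ~ 1/n).


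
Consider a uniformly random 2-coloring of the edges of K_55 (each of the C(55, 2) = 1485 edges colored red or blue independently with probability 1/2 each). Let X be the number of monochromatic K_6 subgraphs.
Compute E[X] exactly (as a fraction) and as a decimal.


Let X = Σ_S X_S over the C(55, 6) = 28989675 subsets S of size 6, where X_S = 1 if the K_6 on S is monochromatic.
For a fixed S, the K_6 on S has C(6, 2) = 15 edges. P[all 15 edges red] = (1/2)^15, and likewise for blue, so P[monochromatic] = 2·(1/2)^15 = 2^{1 − 15} = 1/16384.
By linearity: E[X] = C(55, 6) · 2^{1 − 15} = 28989675 · 1/16384 = 28989675/16384.
Numerically: E[X] ≈ 1769.38934.

E[X] = C(55,6)·2^(1−C(6,2)) = 28989675/16384 ≈ 1769.38934.


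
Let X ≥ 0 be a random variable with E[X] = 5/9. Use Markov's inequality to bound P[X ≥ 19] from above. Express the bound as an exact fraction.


μ = E[X] = 5/9, a = 19.
Markov: P[X ≥ 19] ≤ μ/a = (5/9)/19 = 5/171.
Numerically: ≈ 0.029.
(Since a = 19 > μ = 0.556, the bound 5/171 is < 1 and informative.)

P[X ≥ 19] ≤ 5/171 ≈ 0.029.


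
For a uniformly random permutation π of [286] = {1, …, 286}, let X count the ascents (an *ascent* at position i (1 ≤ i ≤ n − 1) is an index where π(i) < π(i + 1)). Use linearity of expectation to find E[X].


Write X = Σ X_I over i = 1, …, 285, with X_I the indicator of one ascent.
There are 285 indicators.
For each fixed i, the pair (π(i), π(i+1)) is a uniformly random ordered pair of distinct values from {1, …, 286}; by symmetry P[π(i) < π(i+1)] = 1/2.
By linearity: E[X] = 285 · (1/2) = (286 − 1) · (1/2) = 285/2 ≈ 142.500000.

E[X] = 285/2 = 142.500000.


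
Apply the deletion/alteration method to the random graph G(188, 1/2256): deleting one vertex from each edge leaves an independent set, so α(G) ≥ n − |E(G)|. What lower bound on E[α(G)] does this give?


E[|E(G)|] = C(188, 2)·p = 17578 · (1/2256) = 187/24.
E[α(G)] ≥ n − E[|E(G)|] = 188 − 187/24 = 4325/24.
Numerically: ≈ 180.208.
(This is only a lower bound; the true E[α(G)] may be larger.)

E[α(G)] ≥ 4325/24 ≈ 180.208.


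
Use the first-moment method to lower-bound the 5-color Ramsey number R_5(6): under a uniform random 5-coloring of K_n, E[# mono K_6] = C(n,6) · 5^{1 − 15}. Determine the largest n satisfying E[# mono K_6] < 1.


We need C(n, 6) · 5^{1 − 15} < 1, i.e. C(n, 6) < 5^{15 − 1} = 6103515625.
Check values of n near the boundary:
  n = 129: C(129, 6) = 5688177600; 5688177600 < 6103515625? YES
  n = 130: C(130, 6) = 5963412000; 5963412000 < 6103515625? YES
  n = 131: C(131, 6) = 6249655776; 6249655776 < 6103515625? NO
  n = 132: C(132, 6) = 6547258432; 6547258432 < 6103515625? NO
  n = 133: C(133, 6) = 6856577728; 6856577728 < 6103515625? NO
The largest n with C(n, 6) < 6103515625 is n = 130 (where E[X] = 47707296/48828125 ≈ 0.9770). Hence R_5(6) > 130, i.e. R_5(6) ≥ 131.

Largest n = 130; hence R_5(6) > 130.


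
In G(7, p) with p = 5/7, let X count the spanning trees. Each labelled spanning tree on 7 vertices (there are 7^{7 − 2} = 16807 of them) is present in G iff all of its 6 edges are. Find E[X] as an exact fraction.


K_7 has 7^{7 − 2} = 16807 labelled spanning trees.
For each such spanning tree H, let X_H = 1 if all 6 edges of H are present in G. Then P[X_H = 1] = p^{6} = (5/7)^{6} = 15625/117649.
Summing the indicators: E[X] = Σ_H E[X_H] = 16807 · p^{6} = 16807 · 15625/117649 = 15625/7.
Numerically: E[X] ≈ 2232.

E[X] = 16807 · (5/7)^{6} = 15625/7 ≈ 2232.


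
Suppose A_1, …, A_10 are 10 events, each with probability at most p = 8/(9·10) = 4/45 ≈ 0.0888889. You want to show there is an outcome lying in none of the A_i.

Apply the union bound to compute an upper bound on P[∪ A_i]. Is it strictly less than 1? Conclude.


Union bound: P[∪_{i=1}^{10} A_i] ≤ Σ_i P[A_i] ≤ 10·p = 10·(4/45) = 8/9.
Numerically: 8/9 ≈ 0.8888889.
Is 8/9 < 1? YES.
Since P[∪ A_i] ≤ 8/9 < 1, the complement has P[∩ A_i^c] ≥ 1 − 8/9 = 1/9 > 0, so some outcome avoids every A_i.

10·p = 8/9 ≈ 0.8888889; existence CERTIFIED by the union bound.


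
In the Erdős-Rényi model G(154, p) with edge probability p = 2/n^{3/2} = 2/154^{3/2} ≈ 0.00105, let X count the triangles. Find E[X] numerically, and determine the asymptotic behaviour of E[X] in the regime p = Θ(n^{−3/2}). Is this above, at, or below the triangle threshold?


Number of potential triangles: C(154, 3) = 596904.
Each occurs with probability p³ ≈ (0.00105)³ ≈ 1.14616e-09.
By linearity: E[X] = C(154, 3)·p³ ≈ 596904 · 1.14616e-09 ≈ 0.001.
Since α = 3/2 > 1, p = c/n^{3/2} = o(1/n) is below the triangle threshold p ~ 1/n. Asymptotically E[X] ~ (c³/6)·n^{3(1−α)} = (2³/6)·n^{-1.5} → 0, so by Markov's inequality G has no triangles w.h.p.

E[X] ≈ 0.001; in regime p = Θ(1/n^{3/2}) E[X] tends to 0 (below the triangle threshold p ~ 1/n).


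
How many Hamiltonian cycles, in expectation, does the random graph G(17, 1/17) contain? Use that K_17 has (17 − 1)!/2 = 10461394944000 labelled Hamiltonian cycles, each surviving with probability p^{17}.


K_17 has (17 − 1)!/2 = 10461394944000 labelled Hamiltonian cycles.
For each such Hamiltonian cycle H, let X_H = 1 if all 17 edges of H are present in G. Then P[X_H = 1] = p^{17} = (1/17)^{17} = 1/827240261886336764177.
By linearity of expectation: E[X] = Σ_H E[X_H] = 10461394944000 · p^{17} = 10461394944000 · 1/827240261886336764177 = 10461394944000/827240261886336764177.
Numerically: E[X] ≈ 1.2646e-08.

E[X] = 10461394944000 · (1/17)^{17} = 10461394944000/827240261886336764177 ≈ 1.2646e-08.


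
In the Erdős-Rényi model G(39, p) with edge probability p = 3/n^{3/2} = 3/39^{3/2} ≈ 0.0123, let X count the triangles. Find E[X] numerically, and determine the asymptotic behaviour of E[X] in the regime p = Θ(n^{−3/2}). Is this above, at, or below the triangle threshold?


Number of potential triangles: C(39, 3) = 9139.
Each occurs with probability p³ ≈ (0.0123)³ ≈ 1.86884e-06.
By linearity: E[X] = C(39, 3)·p³ ≈ 9139 · 1.86884e-06 ≈ 0.017.
Since α = 3/2 > 1, p = c/n^{3/2} = o(1/n) is below the triangle threshold p ~ 1/n. Asymptotically E[X] ~ (c³/6)·n^{3(1−α)} = (3³/6)·n^{-1.5} → 0, so by Markov's inequality G has no triangles w.h.p.

E[X] ≈ 0.017; in regime p = Θ(1/n^{3/2}) E[X] tends to 0 (below the triangle threshold p ~ 1/n).


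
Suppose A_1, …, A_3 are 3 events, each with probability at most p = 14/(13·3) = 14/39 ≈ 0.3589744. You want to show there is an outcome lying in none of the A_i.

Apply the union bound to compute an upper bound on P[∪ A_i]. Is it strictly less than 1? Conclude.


Union bound: P[∪_{i=1}^{3} A_i] ≤ Σ_i P[A_i] ≤ 3·p = 3·(14/39) = 14/13.
Numerically: 14/13 ≈ 1.0769231.
Is 14/13 < 1? NO.
Since the bound 14/13 is ≥ 1, the union bound is uninformative here; it does NOT by itself certify existence.

3·p = 14/13 ≈ 1.0769231; existence NOT certified by the union bound.


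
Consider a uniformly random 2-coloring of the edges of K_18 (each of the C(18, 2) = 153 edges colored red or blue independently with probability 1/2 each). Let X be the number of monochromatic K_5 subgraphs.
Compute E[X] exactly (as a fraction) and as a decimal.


Let X = Σ_S X_S over the C(18, 5) = 8568 subsets S of size 5, where X_S = 1 if the K_5 on S is monochromatic.
For a fixed S, the K_5 on S has C(5, 2) = 10 edges. P[all 10 edges red] = (1/2)^10, and likewise for blue, so P[monochromatic] = 2·(1/2)^10 = 2^{1 − 10} = 1/512.
By linearity: E[X] = C(18, 5) · 2^{1 − 10} = 8568 · 1/512 = 1071/64.
Numerically: E[X] ≈ 16.7344.

E[X] = C(18,5)·2^(1−C(5,2)) = 1071/64 ≈ 16.7344.


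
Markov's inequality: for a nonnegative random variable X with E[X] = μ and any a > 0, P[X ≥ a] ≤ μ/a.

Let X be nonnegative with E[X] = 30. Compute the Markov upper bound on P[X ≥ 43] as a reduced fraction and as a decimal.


μ = E[X] = 30, a = 43.
Markov: P[X ≥ 43] ≤ μ/a = (30)/43 = 30/43.
Numerically: ≈ 0.6977.
(Since a = 43 > μ = 30.0000, the bound 30/43 is < 1 and informative.)

P[X ≥ 43] ≤ 30/43 ≈ 0.6977.


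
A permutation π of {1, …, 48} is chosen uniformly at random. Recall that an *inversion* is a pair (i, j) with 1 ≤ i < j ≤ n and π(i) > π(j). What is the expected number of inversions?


Write X = Σ X_I over the C(48, 2) = 1128 pairs i < j, with X_I the indicator of one inversion.
There are 1128 indicators.
For each fixed pair i < j, the values π(i) and π(j) are two distinct elements of {1, …, 48} in uniformly random order; by symmetry P[π(i) > π(j)] = 1/2.
By linearity: E[X] = 1128 · (1/2) = C(48, 2) · (1/2) = 1128/2 = 564 ≈ 564.000.

E[X] = 564 = 564.000.


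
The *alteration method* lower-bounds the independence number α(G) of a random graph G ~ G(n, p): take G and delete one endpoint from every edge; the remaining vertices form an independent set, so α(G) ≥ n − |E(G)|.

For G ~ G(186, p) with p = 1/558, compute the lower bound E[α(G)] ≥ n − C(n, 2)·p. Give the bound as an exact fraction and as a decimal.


E[|E(G)|] = C(186, 2)·p = 17205 · (1/558) = 185/6.
E[α(G)] ≥ n − E[|E(G)|] = 186 − 185/6 = 931/6.
Numerically: ≈ 155.166667.
(This is only a lower bound; the true E[α(G)] may be larger.)

E[α(G)] ≥ 931/6 ≈ 155.166667.


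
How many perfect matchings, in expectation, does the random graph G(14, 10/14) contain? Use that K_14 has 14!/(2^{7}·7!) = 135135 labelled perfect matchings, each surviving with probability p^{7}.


K_14 has 14!/(2^{7}·7!) = 135135 labelled perfect matchings.
For each such perfect matching H, let X_H = 1 if all 7 edges of H are present in G. Then P[X_H = 1] = p^{7} = (5/7)^{7} = 78125/823543.
By linearity: E[X] = Σ_H E[X_H] = 135135 · p^{7} = 135135 · 78125/823543 = 1508203125/117649.
Numerically: E[X] ≈ 12819.5.

E[X] = 135135 · (5/7)^{7} = 1508203125/117649 ≈ 12819.5.


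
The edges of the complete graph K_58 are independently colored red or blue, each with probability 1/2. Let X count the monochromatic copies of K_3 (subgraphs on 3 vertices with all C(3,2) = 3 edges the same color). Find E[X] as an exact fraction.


Let X = Σ_S X_S over the C(58, 3) = 30856 subsets S of size 3, where X_S = 1 if the K_3 on S is monochromatic.
For a fixed S, the K_3 on S has C(3, 2) = 3 edges. P[all 3 edges red] = (1/2)^3, and likewise for blue, so P[monochromatic] = 2·(1/2)^3 = 2^{1 − 3} = 1/4.
Summing: E[X] = C(58, 3) · 2^{1 − 3} = 30856 · 1/4 = 7714.
Numerically: E[X] ≈ 7714.0000.

E[X] = C(58,3)·2^(1−C(3,2)) = 7714 ≈ 7714.0000.


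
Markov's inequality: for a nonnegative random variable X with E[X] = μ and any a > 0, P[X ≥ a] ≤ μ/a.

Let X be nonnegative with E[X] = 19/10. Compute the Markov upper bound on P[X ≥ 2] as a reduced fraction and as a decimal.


μ = E[X] = 19/10, a = 2.
Markov: P[X ≥ 2] ≤ μ/a = (19/10)/2 = 19/20.
Numerically: ≈ 0.95000.
(Since a = 2 > μ = 1.90000, the bound 19/20 is < 1 and informative.)

P[X ≥ 2] ≤ 19/20 ≈ 0.95000.


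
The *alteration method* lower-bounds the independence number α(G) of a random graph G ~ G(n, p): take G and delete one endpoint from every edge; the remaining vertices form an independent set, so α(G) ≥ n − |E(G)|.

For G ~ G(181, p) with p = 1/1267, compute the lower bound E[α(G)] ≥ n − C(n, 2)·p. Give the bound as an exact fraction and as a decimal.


E[|E(G)|] = C(181, 2)·p = 16290 · (1/1267) = 90/7.
E[α(G)] ≥ n − E[|E(G)|] = 181 − 90/7 = 1177/7.
Numerically: ≈ 168.14286.
(This is only a lower bound; the true E[α(G)] may be larger.)

E[α(G)] ≥ 1177/7 ≈ 168.14286.


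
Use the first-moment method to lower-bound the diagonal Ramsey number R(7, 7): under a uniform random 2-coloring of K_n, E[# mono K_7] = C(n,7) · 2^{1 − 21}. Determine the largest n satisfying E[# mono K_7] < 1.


We need C(n, 7) · 2^{1 − 21} < 1, i.e. C(n, 7) < 2^{21 − 1} = 1048576.
Check values of n near the boundary:
  n = 26: C(26, 7) = 657800; 657800 < 1048576? YES
  n = 27: C(27, 7) = 888030; 888030 < 1048576? YES
  n = 28: C(28, 7) = 1184040; 1184040 < 1048576? NO
The largest n with C(n, 7) < 1048576 is n = 27 (where E[X] = 444015/524288 ≈ 0.847). Hence R(7, 7) > 27, i.e. R(7, 7) ≥ 28.

Largest n = 27; hence R(7, 7) > 27.


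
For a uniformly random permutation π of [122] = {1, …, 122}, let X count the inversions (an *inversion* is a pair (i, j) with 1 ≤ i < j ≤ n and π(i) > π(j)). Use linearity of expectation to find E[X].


Write X = Σ X_I over the C(122, 2) = 7381 pairs i < j, with X_I the indicator of one inversion.
There are 7381 indicators.
For each fixed pair i < j, the values π(i) and π(j) are two distinct elements of {1, …, 122} in uniformly random order; by symmetry P[π(i) > π(j)] = 1/2.
By linearity: E[X] = 7381 · (1/2) = C(122, 2) · (1/2) = 7381/2 = 7381/2 ≈ 3690.5000.

E[X] = 7381/2 = 3690.5000.


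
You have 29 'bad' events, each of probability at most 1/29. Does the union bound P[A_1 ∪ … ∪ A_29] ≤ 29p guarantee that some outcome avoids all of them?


Union bound: P[∪_{i=1}^{29} A_i] ≤ Σ_i P[A_i] ≤ 29·p = 29·(1/29) = 1.
Numerically: 1 ≈ 1.00000.
Is 1 < 1? NO.
Since the bound 1 is ≥ 1, the union bound is uninformative here; it does NOT by itself certify existence.

29·p = 1 ≈ 1.00000; existence NOT certified by the union bound.


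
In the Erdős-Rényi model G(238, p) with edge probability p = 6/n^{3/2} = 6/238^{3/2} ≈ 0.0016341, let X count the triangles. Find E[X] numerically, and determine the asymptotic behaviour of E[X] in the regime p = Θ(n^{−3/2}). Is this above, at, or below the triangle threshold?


Number of potential triangles: C(238, 3) = 2218636.
Each occurs with probability p³ ≈ (0.0016341)³ ≈ 4.3637257e-09.
By linearity: E[X] = C(238, 3)·p³ ≈ 2218636 · 4.3637257e-09 ≈ 0.00968.
Since α = 3/2 > 1, p = c/n^{3/2} = o(1/n) is below the triangle threshold p ~ 1/n. Asymptotically E[X] ~ (c³/6)·n^{3(1−α)} = (6³/6)·n^{-1.5} → 0, so by Markov's inequality G has no triangles w.h.p.

E[X] ≈ 0.00968; in regime p = Θ(1/n^{3/2}) E[X] tends to 0 (below the triangle threshold p ~ 1/n).


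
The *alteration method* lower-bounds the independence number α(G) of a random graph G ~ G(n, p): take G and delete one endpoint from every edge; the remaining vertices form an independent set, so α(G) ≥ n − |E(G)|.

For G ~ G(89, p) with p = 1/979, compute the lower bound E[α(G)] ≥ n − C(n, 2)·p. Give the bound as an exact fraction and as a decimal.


E[|E(G)|] = C(89, 2)·p = 3916 · (1/979) = 4.
E[α(G)] ≥ n − E[|E(G)|] = 89 − 4 = 85.
Numerically: ≈ 85.000.
(This is only a lower bound; the true E[α(G)] may be larger.)

E[α(G)] ≥ 85 ≈ 85.000.


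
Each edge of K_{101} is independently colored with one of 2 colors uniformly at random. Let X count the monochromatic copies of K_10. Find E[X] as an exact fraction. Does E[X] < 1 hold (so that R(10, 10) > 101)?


E[X] = C(101, 10) · 2^{1 − 45} = 19212541264840 · 2^{−44} = 19212541264840/17592186044416.
As a reduced fraction: E[X] = 2401567658105/2199023255552 ≈ 1.092.
Is E[X] < 1? NO.
Since E[X] ≥ 1, the first-moment bound is inconclusive at n = 101; it does NOT by itself certify R(10, 10) > 101.

E[X] = 2401567658105/2199023255552 ≈ 1.092; E[X] ≥ 1; first-moment method inconclusive here.


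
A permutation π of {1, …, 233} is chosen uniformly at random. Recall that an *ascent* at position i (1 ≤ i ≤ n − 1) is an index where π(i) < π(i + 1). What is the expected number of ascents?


Write X = Σ X_I over i = 1, …, 232, with X_I the indicator of one ascent.
There are 232 indicators.
For each fixed i, the pair (π(i), π(i+1)) is a uniformly random ordered pair of distinct values from {1, …, 233}; by symmetry P[π(i) < π(i+1)] = 1/2.
By linearity: E[X] = 232 · (1/2) = (233 − 1) · (1/2) = 116 ≈ 116.000.

E[X] = 116 = 116.000.


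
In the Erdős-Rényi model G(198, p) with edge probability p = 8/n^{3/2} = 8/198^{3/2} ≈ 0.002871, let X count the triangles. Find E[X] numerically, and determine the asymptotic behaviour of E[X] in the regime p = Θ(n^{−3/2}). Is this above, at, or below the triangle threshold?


Number of potential triangles: C(198, 3) = 1274196.
Each occurs with probability p³ ≈ (0.002871)³ ≈ 2.367427e-08.
By linearity: E[X] = C(198, 3)·p³ ≈ 1274196 · 2.367427e-08 ≈ 0.0302.
Since α = 3/2 > 1, p = c/n^{3/2} = o(1/n) is below the triangle threshold p ~ 1/n. Asymptotically E[X] ~ (c³/6)·n^{3(1−α)} = (8³/6)·n^{-1.5} → 0, so by Markov's inequality G has no triangles w.h.p.

E[X] ≈ 0.0302; in regime p = Θ(1/n^{3/2}) E[X] tends to 0 (below the triangle threshold p ~ 1/n).


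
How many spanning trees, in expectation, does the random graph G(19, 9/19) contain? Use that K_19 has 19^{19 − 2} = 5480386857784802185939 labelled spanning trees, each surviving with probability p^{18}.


K_19 has 19^{19 − 2} = 5480386857784802185939 labelled spanning trees.
For each such spanning tree H, let X_H = 1 if all 18 edges of H are present in G. Then P[X_H = 1] = p^{18} = (9/19)^{18} = 150094635296999121/104127350297911241532841.
Summing the indicators: E[X] = Σ_H E[X_H] = 5480386857784802185939 · p^{18} = 5480386857784802185939 · 150094635296999121/104127350297911241532841 = 150094635296999121/19.
Numerically: E[X] ≈ 7.89972e+15.

E[X] = 5480386857784802185939 · (9/19)^{18} = 150094635296999121/19 ≈ 7.89972e+15.


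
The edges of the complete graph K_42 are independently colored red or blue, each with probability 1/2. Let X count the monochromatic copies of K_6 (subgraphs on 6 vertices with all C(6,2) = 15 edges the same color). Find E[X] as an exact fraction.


Let X = Σ_S X_S over the C(42, 6) = 5245786 subsets S of size 6, where X_S = 1 if the K_6 on S is monochromatic.
For a fixed S, the K_6 on S has C(6, 2) = 15 edges. P[all 15 edges red] = (1/2)^15, and likewise for blue, so P[monochromatic] = 2·(1/2)^15 = 2^{1 − 15} = 1/16384.
By linearity: E[X] = C(42, 6) · 2^{1 − 15} = 5245786 · 1/16384 = 2622893/8192.
Numerically: E[X] ≈ 320.177368.

E[X] = C(42,6)·2^(1−C(6,2)) = 2622893/8192 ≈ 320.177368.


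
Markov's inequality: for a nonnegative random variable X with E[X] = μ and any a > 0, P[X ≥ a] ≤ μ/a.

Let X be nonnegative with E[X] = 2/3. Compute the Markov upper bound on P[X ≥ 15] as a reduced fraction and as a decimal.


μ = E[X] = 2/3, a = 15.
Markov: P[X ≥ 15] ≤ μ/a = (2/3)/15 = 2/45.
Numerically: ≈ 0.044444.
(Since a = 15 > μ = 0.666667, the bound 2/45 is < 1 and informative.)

P[X ≥ 15] ≤ 2/45 ≈ 0.044444.


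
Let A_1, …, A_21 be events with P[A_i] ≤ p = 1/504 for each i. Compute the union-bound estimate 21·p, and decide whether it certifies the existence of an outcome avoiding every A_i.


Union bound: P[∪_{i=1}^{21} A_i] ≤ Σ_i P[A_i] ≤ 21·p = 21·(1/504) = 1/24.
Numerically: 1/24 ≈ 0.0416667.
Is 1/24 < 1? YES.
Since P[∪ A_i] ≤ 1/24 < 1, the complement has P[∩ A_i^c] ≥ 1 − 1/24 = 23/24 > 0, so some outcome avoids every A_i.

21·p = 1/24 ≈ 0.0416667; existence CERTIFIED by the union bound.


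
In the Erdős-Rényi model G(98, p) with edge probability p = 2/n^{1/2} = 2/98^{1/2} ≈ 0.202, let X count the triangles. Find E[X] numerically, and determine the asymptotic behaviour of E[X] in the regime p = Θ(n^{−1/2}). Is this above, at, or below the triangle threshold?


Number of potential triangles: C(98, 3) = 152096.
Each occurs with probability p³ ≈ (0.202)³ ≈ 8.24614e-03.
By linearity: E[X] = C(98, 3)·p³ ≈ 152096 · 8.24614e-03 ≈ 1254.205.
Since α = 1/2 < 1, p = c/n^{1/2} ≫ 1/n is above the triangle threshold p ~ 1/n. Asymptotically E[X] ~ (c³/6)·n^{3(1−α)} = (2³/6)·n^{1.5} → ∞; triangles are abundant w.h.p.

E[X] ≈ 1254.205; in regime p = Θ(1/n^{1/2}) E[X] diverges (above the triangle threshold p ~ 1/n).


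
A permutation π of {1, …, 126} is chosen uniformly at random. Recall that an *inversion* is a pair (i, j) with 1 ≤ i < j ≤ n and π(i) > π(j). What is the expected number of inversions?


Write X = Σ X_I over the C(126, 2) = 7875 pairs i < j, with X_I the indicator of one inversion.
There are 7875 indicators.
For each fixed pair i < j, the values π(i) and π(j) are two distinct elements of {1, …, 126} in uniformly random order; by symmetry P[π(i) > π(j)] = 1/2.
By linearity: E[X] = 7875 · (1/2) = C(126, 2) · (1/2) = 7875/2 = 7875/2 ≈ 3937.500000.

E[X] = 7875/2 = 3937.500000.


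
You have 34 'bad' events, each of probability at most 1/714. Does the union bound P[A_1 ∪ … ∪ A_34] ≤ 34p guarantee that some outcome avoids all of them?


Union bound: P[∪_{i=1}^{34} A_i] ≤ Σ_i P[A_i] ≤ 34·p = 34·(1/714) = 1/21.
Numerically: 1/21 ≈ 0.048.
Is 1/21 < 1? YES.
Since P[∪ A_i] ≤ 1/21 < 1, the complement has P[∩ A_i^c] ≥ 1 − 1/21 = 20/21 > 0, so some outcome avoids every A_i.

34·p = 1/21 ≈ 0.048; existence CERTIFIED by the union bound.


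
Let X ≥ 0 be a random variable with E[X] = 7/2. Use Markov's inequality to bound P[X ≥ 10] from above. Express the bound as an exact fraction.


μ = E[X] = 7/2, a = 10.
Markov: P[X ≥ 10] ≤ μ/a = (7/2)/10 = 7/20.
Numerically: ≈ 0.3500.
(Since a = 10 > μ = 3.5000, the bound 7/20 is < 1 and informative.)

P[X ≥ 10] ≤ 7/20 ≈ 0.3500.


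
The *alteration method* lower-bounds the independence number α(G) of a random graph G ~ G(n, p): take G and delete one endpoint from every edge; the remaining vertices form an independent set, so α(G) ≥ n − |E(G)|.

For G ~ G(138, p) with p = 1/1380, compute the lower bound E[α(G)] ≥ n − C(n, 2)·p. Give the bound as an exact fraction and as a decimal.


E[|E(G)|] = C(138, 2)·p = 9453 · (1/1380) = 137/20.
E[α(G)] ≥ n − E[|E(G)|] = 138 − 137/20 = 2623/20.
Numerically: ≈ 131.1500.
(This is only a lower bound; the true E[α(G)] may be larger.)

E[α(G)] ≥ 2623/20 ≈ 131.1500.


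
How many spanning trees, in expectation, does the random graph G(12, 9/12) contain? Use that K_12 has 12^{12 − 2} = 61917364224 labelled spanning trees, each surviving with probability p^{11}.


K_12 has 12^{12 − 2} = 61917364224 labelled spanning trees.
For each such spanning tree H, let X_H = 1 if all 11 edges of H are present in G. Then P[X_H = 1] = p^{11} = (3/4)^{11} = 177147/4194304.
By linearity of expectation: E[X] = Σ_H E[X_H] = 61917364224 · p^{11} = 61917364224 · 177147/4194304 = 10460353203/4.
Numerically: E[X] ≈ 2.62e+09.

E[X] = 61917364224 · (3/4)^{11} = 10460353203/4 ≈ 2.62e+09.


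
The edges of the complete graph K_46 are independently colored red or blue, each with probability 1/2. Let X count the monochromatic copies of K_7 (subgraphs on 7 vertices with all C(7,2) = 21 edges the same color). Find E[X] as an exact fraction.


Let X = Σ_S X_S over the C(46, 7) = 53524680 subsets S of size 7, where X_S = 1 if the K_7 on S is monochromatic.
For a fixed S, the K_7 on S has C(7, 2) = 21 edges. P[all 21 edges red] = (1/2)^21, and likewise for blue, so P[monochromatic] = 2·(1/2)^21 = 2^{1 − 21} = 1/1048576.
By linearity of expectation: E[X] = C(46, 7) · 2^{1 − 21} = 53524680 · 1/1048576 = 6690585/131072.
Numerically: E[X] ≈ 51.045.

E[X] = C(46,7)·2^(1−C(7,2)) = 6690585/131072 ≈ 51.045.


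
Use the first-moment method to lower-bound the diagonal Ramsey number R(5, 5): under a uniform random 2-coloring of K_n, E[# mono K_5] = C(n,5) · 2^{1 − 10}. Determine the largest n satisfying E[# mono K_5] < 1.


We need C(n, 5) · 2^{1 − 10} < 1, i.e. C(n, 5) < 2^{10 − 1} = 512.
Check values of n near the boundary:
  n = 6: C(6, 5) = 6; 6 < 512? YES
  n = 7: C(7, 5) = 21; 21 < 512? YES
  n = 8: C(8, 5) = 56; 56 < 512? YES
  n = 9: C(9, 5) = 126; 126 < 512? YES
  n = 10: C(10, 5) = 252; 252 < 512? YES
  n = 11: C(11, 5) = 462; 462 < 512? YES
  n = 12: C(12, 5) = 792; 792 < 512? NO
  n = 13: C(13, 5) = 1287; 1287 < 512? NO
  n = 14: C(14, 5) = 2002; 2002 < 512? NO
The largest n with C(n, 5) < 512 is n = 11 (where E[X] = 231/256 ≈ 0.90234). Hence R(5, 5) > 11, i.e. R(5, 5) ≥ 12.

Largest n = 11; hence R(5, 5) > 11.


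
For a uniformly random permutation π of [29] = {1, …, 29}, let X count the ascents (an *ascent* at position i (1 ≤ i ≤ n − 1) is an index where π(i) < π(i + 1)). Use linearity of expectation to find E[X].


Write X = Σ X_I over i = 1, …, 28, with X_I the indicator of one ascent.
There are 28 indicators.
For each fixed i, the pair (π(i), π(i+1)) is a uniformly random ordered pair of distinct values from {1, …, 29}; by symmetry P[π(i) < π(i+1)] = 1/2.
By linearity: E[X] = 28 · (1/2) = (29 − 1) · (1/2) = 14 ≈ 14.00000.

E[X] = 14 = 14.00000.


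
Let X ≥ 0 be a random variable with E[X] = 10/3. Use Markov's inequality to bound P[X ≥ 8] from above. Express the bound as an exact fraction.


μ = E[X] = 10/3, a = 8.
Markov: P[X ≥ 8] ≤ μ/a = (10/3)/8 = 5/12.
Numerically: ≈ 0.41667.
(Since a = 8 > μ = 3.33333, the bound 5/12 is < 1 and informative.)

P[X ≥ 8] ≤ 5/12 ≈ 0.41667.


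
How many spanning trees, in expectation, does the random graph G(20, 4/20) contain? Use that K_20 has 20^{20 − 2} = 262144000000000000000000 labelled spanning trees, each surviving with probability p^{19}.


K_20 has 20^{20 − 2} = 262144000000000000000000 labelled spanning trees.
For each such spanning tree H, let X_H = 1 if all 19 edges of H are present in G. Then P[X_H = 1] = p^{19} = (1/5)^{19} = 1/19073486328125.
By linearity: E[X] = Σ_H E[X_H] = 262144000000000000000000 · p^{19} = 262144000000000000000000 · 1/19073486328125 = 68719476736/5.
Numerically: E[X] ≈ 1.37439e+10.

E[X] = 262144000000000000000000 · (1/5)^{19} = 68719476736/5 ≈ 1.37439e+10.


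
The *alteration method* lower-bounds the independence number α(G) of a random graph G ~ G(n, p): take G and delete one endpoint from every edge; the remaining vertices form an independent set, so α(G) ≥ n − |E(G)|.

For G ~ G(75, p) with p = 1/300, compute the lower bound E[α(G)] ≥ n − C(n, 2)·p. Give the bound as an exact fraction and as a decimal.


E[|E(G)|] = C(75, 2)·p = 2775 · (1/300) = 37/4.
E[α(G)] ≥ n − E[|E(G)|] = 75 − 37/4 = 263/4.
Numerically: ≈ 65.750.
(This is only a lower bound; the true E[α(G)] may be larger.)

E[α(G)] ≥ 263/4 ≈ 65.750.


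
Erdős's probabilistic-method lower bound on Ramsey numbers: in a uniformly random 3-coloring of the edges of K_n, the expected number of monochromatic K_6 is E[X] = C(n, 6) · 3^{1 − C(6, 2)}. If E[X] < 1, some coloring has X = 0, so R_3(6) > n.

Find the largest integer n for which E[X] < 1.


We need C(n, 6) · 3^{1 − 15} < 1, i.e. C(n, 6) < 3^{15 − 1} = 4782969.
Check values of n near the boundary:
  n = 36: C(36, 6) = 1947792; 1947792 < 4782969? YES
  n = 37: C(37, 6) = 2324784; 2324784 < 4782969? YES
  n = 38: C(38, 6) = 2760681; 2760681 < 4782969? YES
  n = 39: C(39, 6) = 3262623; 3262623 < 4782969? YES
  n = 40: C(40, 6) = 3838380; 3838380 < 4782969? YES
  n = 41: C(41, 6) = 4496388; 4496388 < 4782969? YES
  n = 42: C(42, 6) = 5245786; 5245786 < 4782969? NO
The largest n with C(n, 6) < 4782969 is n = 41 (where E[X] = 1498796/1594323 ≈ 0.940). Hence R_3(6) > 41, i.e. R_3(6) ≥ 42.

Largest n = 41; hence R_3(6) > 41.


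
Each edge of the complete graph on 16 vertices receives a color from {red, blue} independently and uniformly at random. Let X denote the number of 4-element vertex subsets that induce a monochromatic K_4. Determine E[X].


Let X = Σ_S X_S over the C(16, 4) = 1820 subsets S of size 4, where X_S = 1 if the K_4 on S is monochromatic.
For a fixed S, the K_4 on S has C(4, 2) = 6 edges. P[all 6 edges red] = (1/2)^6, and likewise for blue, so P[monochromatic] = 2·(1/2)^6 = 2^{1 − 6} = 1/32.
Summing: E[X] = C(16, 4) · 2^{1 − 6} = 1820 · 1/32 = 455/8.
Numerically: E[X] ≈ 56.875.

E[X] = C(16,4)·2^(1−C(4,2)) = 455/8 ≈ 56.875.


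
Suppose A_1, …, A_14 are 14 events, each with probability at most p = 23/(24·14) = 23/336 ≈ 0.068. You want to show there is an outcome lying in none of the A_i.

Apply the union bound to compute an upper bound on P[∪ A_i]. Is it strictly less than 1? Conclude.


Union bound: P[∪_{i=1}^{14} A_i] ≤ Σ_i P[A_i] ≤ 14·p = 14·(23/336) = 23/24.
Numerically: 23/24 ≈ 0.958.
Is 23/24 < 1? YES.
Since P[∪ A_i] ≤ 23/24 < 1, the complement has P[∩ A_i^c] ≥ 1 − 23/24 = 1/24 > 0, so some outcome avoids every A_i.

14·p = 23/24 ≈ 0.958; existence CERTIFIED by the union bound.


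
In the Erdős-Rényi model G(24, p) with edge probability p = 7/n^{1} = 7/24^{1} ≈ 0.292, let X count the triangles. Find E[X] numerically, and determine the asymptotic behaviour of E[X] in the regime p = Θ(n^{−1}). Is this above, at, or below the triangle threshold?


Number of potential triangles: C(24, 3) = 2024.
Each occurs with probability p³ ≈ (0.292)³ ≈ 2.48119e-02.
By linearity: E[X] = C(24, 3)·p³ ≈ 2024 · 2.48119e-02 ≈ 50.219.
Here α = 1, so p = 7/n is exactly at the triangle threshold p ~ 1/n. Asymptotically E[X] → c³/6 = 7³/6 = 343/6 ≈ 57.167, a bounded constant. In this regime the triangle count is asymptotically Poisson(c³/6).

E[X] ≈ 50.219; in regime p = Θ(1/n^{1}) E[X] stays bounded (at the triangle threshold p ~ 1/n).


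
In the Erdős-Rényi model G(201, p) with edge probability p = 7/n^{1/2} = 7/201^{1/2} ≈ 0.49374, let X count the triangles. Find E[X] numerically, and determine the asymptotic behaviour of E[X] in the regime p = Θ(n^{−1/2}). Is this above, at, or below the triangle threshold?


Number of potential triangles: C(201, 3) = 1333300.
Each occurs with probability p³ ≈ (0.49374)³ ≈ 1.2036495e-01.
By linearity: E[X] = C(201, 3)·p³ ≈ 1333300 · 1.2036495e-01 ≈ 160482.58567.
Since α = 1/2 < 1, p = c/n^{1/2} ≫ 1/n is above the triangle threshold p ~ 1/n. Asymptotically E[X] ~ (c³/6)·n^{3(1−α)} = (7³/6)·n^{1.5} → ∞; triangles are abundant w.h.p.

E[X] ≈ 160482.58567; in regime p = Θ(1/n^{1/2}) E[X] diverges (above the triangle threshold p ~ 1/n).


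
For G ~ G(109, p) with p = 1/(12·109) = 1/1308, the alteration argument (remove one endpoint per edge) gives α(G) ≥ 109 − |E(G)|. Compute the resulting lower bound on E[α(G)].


E[|E(G)|] = C(109, 2)·p = 5886 · (1/1308) = 9/2.
E[α(G)] ≥ n − E[|E(G)|] = 109 − 9/2 = 209/2.
Numerically: ≈ 104.50000.
(This is only a lower bound; the true E[α(G)] may be larger.)

E[α(G)] ≥ 209/2 ≈ 104.50000.


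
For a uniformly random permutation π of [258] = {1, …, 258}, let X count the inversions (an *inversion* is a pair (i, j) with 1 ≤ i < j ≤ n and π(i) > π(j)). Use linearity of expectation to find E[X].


Write X = Σ X_I over the C(258, 2) = 33153 pairs i < j, with X_I the indicator of one inversion.
There are 33153 indicators.
For each fixed pair i < j, the values π(i) and π(j) are two distinct elements of {1, …, 258} in uniformly random order; by symmetry P[π(i) > π(j)] = 1/2.
By linearity: E[X] = 33153 · (1/2) = C(258, 2) · (1/2) = 33153/2 = 33153/2 ≈ 16576.500000.

E[X] = 33153/2 = 16576.500000.


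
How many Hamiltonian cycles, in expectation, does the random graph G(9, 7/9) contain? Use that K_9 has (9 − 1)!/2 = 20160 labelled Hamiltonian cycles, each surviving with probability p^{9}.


K_9 has (9 − 1)!/2 = 20160 labelled Hamiltonian cycles.
For each such Hamiltonian cycle H, let X_H = 1 if all 9 edges of H are present in G. Then P[X_H = 1] = p^{9} = (7/9)^{9} = 40353607/387420489.
By linearity of expectation: E[X] = Σ_H E[X_H] = 20160 · p^{9} = 20160 · 40353607/387420489 = 90392079680/43046721.
Numerically: E[X] ≈ 2099.9.

E[X] = 20160 · (7/9)^{9} = 90392079680/43046721 ≈ 2099.9.


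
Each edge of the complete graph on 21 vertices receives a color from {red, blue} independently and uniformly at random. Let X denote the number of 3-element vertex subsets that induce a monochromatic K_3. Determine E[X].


Let X = Σ_S X_S over the C(21, 3) = 1330 subsets S of size 3, where X_S = 1 if the K_3 on S is monochromatic.
For a fixed S, the K_3 on S has C(3, 2) = 3 edges. P[all 3 edges red] = (1/2)^3, and likewise for blue, so P[monochromatic] = 2·(1/2)^3 = 2^{1 − 3} = 1/4.
Summing: E[X] = C(21, 3) · 2^{1 − 3} = 1330 · 1/4 = 665/2.
Numerically: E[X] ≈ 332.50000.

E[X] = C(21,3)·2^(1−C(3,2)) = 665/2 ≈ 332.50000.
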